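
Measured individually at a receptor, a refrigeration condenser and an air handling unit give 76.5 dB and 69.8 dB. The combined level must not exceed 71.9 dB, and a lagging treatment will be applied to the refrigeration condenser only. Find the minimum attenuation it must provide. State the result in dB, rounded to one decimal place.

Everything except the refrigeration condenser sums to 10^(69.8/10) = 9.550e+06 in linear terms, 69.80 dB.
To meet 71.9 dB overall, the treated refrigeration condenser may contribute at most 10^(71.9/10) − 9.550e+06 = 5.938e+06, i.e. 67.74 dB.
Required insertion loss = 76.5 − 67.74 = 8.76 dB.

8.8 dB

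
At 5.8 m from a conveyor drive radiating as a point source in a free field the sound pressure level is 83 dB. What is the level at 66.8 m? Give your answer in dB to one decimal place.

61.8 dB

For a point source, L₂ = L₁ − 20·log₁₀(r₂/r₁).
L₂ = 83 − 20·log₁₀(66.8/5.8) = 83 − 21.227 = 61.77 dB.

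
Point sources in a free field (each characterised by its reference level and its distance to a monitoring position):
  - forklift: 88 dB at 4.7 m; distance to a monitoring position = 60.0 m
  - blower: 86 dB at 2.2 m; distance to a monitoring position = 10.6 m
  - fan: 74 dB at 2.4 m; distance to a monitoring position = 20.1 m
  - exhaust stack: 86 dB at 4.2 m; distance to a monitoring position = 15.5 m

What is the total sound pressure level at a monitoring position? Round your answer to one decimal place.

77.0 dB

First find each source's level at the receiver (point-source: −20·log₁₀(r/r_ref)), then combine on an intensity basis.
forklift: 88 − 20·log₁₀(60.0/4.7) = 88 − 22.12 = 65.88 dB.
blower: 86 − 20·log₁₀(10.6/2.2) = 86 − 13.66 = 72.34 dB.
fan: 74 − 20·log₁₀(20.1/2.4) = 74 − 18.46 = 55.54 dB.
exhaust stack: 86 − 20·log₁₀(15.5/4.2) = 86 − 11.34 = 74.66 dB.
Σ 10^(L/10) = 5.061e+07 → L_total = 10·log₁₀(5.061e+07) = 77.04 dB.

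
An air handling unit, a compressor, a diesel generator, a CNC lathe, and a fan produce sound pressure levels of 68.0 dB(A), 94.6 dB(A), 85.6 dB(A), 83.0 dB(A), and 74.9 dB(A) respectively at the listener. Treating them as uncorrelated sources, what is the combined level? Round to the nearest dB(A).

For uncorrelated sources the intensities add, so convert each level to linear form, sum, and take 10·log₁₀ of the total.
Σ 10^(L/10) = 10^(68.0/10) + 10^(94.6/10) + 10^(85.6/10) + 10^(83.0/10) + 10^(74.9/10) = 3.484e+09.
L_total = 10·log₁₀(3.484e+09) = 95.42 dB(A).

95 dB(A)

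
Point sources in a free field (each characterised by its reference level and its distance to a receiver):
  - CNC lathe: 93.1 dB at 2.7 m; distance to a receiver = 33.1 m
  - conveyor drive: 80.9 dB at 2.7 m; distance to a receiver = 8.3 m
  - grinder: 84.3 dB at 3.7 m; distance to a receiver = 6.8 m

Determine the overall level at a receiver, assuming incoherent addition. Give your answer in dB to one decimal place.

Apply inverse-square spreading to bring every level to the receiver, then sum 10^(L/10).
CNC lathe: 93.1 − 20·log₁₀(33.1/2.7) = 93.1 − 21.77 = 71.33 dB.
conveyor drive: 80.9 − 20·log₁₀(8.3/2.7) = 80.9 − 9.75 = 71.15 dB.
grinder: 84.3 − 20·log₁₀(6.8/3.7) = 84.3 − 5.29 = 79.01 dB.
Σ 10^(L/10) = 1.063e+08 → L_total = 10·log₁₀(1.063e+08) = 80.26 dB.

80.3 dB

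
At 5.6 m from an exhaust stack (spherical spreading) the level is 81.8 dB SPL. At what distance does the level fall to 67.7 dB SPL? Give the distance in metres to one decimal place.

The 14.1 dB drop corresponds to a distance ratio of 10^(14.1/20) for a point source.
r₂ = 5.6·10^((81.8−67.7)/20) = 5.6·10^(14.1/20) = 28.39 m.

28.4 m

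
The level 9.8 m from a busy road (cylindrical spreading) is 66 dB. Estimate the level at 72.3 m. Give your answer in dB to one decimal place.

Cylindrical spreading from a line source gives a 10·log₁₀(r₂/r₁) drop.
L₂ = 66 − 10·log₁₀(72.3/9.8) = 66 − 8.679 = 57.32 dB.

57.3 dB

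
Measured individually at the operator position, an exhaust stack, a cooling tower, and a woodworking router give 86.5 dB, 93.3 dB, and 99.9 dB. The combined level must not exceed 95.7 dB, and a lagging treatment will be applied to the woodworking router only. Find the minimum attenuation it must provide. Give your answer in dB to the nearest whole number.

Everything except the woodworking router sums to 10^(86.5/10) + 10^(93.3/10) = 2.585e+09 in linear terms, 94.12 dB.
To meet 95.7 dB overall, the treated woodworking router may contribute at most 10^(95.7/10) − 2.585e+09 = 1.131e+09, i.e. 90.53 dB.
So the woodworking router must be reduced from 99.9 to 90.53 dB: IL = 9.37 dB.

9 dB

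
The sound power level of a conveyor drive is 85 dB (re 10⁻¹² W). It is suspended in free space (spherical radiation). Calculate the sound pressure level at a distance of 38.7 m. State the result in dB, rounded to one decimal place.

L_p = L_w − 10·log₁₀(4π·r²) with r = 38.7 m.
4π·r² = 1.882e+04 m², 10·log₁₀ of that is 42.746 dB.
L_p = 85 − 42.746 = 42.25 dB.

42.3 dB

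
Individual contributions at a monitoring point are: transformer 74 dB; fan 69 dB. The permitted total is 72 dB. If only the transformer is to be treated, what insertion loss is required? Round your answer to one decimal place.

Fixed contribution from the other source: Σ 10^(L/10) = 10^(69/10) = 7.943e+06 (69.00 dB).
The limit corresponds to 10^(72/10) = 1.585e+07; subtracting the fixed part leaves 7.906e+06 for the transformer, i.e. 68.98 dB.
So the transformer must be reduced from 74 to 68.98 dB: IL = 5.02 dB.

5.0 dB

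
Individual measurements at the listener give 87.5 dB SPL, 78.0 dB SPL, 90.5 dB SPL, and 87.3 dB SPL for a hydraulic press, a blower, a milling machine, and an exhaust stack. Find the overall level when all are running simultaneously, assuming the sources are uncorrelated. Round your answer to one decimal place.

Incoherent sources combine by intensity addition: L_total = 10·log₁₀(Σ 10^(L_i/10)).
Σ 10^(L/10) = 10^(87.5/10) + 10^(78.0/10) + 10^(90.5/10) + 10^(87.3/10) = 2.284e+09.
L_total = 10·log₁₀(2.284e+09) = 93.59 dB SPL.

93.6 dB SPL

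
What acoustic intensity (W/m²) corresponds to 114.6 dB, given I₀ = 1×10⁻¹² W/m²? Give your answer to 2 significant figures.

0.29 W/m²

I = I₀·10^(L/10) = 10⁻¹² × 10^(114.6/10) = 10^(-0.540).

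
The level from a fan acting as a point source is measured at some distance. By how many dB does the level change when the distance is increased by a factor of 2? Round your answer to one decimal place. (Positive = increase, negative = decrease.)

-6.0 dB

Point-source spreading: ΔL = −20·log₁₀(r₂/r₁).
ΔL = −20·log₁₀(2) = -6.02 dB.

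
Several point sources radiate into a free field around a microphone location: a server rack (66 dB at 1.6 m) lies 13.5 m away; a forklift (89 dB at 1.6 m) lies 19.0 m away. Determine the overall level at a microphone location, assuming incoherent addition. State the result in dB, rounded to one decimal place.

67.6 dB

Apply inverse-square spreading to bring every level to the receiver, then sum 10^(L/10).
server rack: 66 − 20·log₁₀(13.5/1.6) = 66 − 18.52 = 47.48 dB.
forklift: 89 − 20·log₁₀(19.0/1.6) = 89 − 21.49 = 67.51 dB.
Σ 10^(L/10) = 5.689e+06 → L_total = 10·log₁₀(5.689e+06) = 67.55 dB.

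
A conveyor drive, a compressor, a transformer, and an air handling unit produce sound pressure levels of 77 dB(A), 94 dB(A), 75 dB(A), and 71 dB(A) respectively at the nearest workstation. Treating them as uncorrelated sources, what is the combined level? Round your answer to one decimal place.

For uncorrelated sources the intensities add, so convert each level to linear form, sum, and take 10·log₁₀ of the total.
Σ 10^(L/10) = 10^(77/10) + 10^(94/10) + 10^(75/10) + 10^(71/10) = 2.606e+09.
L_total = 10·log₁₀(2.606e+09) = 94.16 dB(A).

94.2 dB(A)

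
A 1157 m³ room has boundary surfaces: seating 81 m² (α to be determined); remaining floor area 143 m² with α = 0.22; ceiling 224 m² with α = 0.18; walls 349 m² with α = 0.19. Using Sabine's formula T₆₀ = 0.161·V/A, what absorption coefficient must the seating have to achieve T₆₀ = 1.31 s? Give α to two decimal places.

Required total absorption A = 0.161·1157/1.31 = 142.20 m².
Absorption from the other surfaces = 143·0.22 + 224·0.18 + 349·0.19 = 138.09 m², so the seating must supply 4.11 m² over 81 m².
α = 4.11/81 = 0.051.

0.05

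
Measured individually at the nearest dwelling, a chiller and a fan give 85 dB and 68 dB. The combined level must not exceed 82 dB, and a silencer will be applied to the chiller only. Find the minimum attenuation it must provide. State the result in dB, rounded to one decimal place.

Fixed contribution from the other source: Σ 10^(L/10) = 10^(68/10) = 6.310e+06 (68.00 dB).
The limit corresponds to 10^(82/10) = 1.585e+08; subtracting the fixed part leaves 1.522e+08 for the chiller, i.e. 81.82 dB.
Required insertion loss = 85 − 81.82 = 3.18 dB.

3.2 dB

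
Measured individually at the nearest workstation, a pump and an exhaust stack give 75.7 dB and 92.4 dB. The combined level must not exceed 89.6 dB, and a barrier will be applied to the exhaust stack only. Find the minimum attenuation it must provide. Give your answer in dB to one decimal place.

3.0 dB

Fixed contribution from the other source: Σ 10^(L/10) = 10^(75.7/10) = 3.715e+07 (75.70 dB).
To meet 89.6 dB overall, the treated exhaust stack may contribute at most 10^(89.6/10) − 3.715e+07 = 8.749e+08, i.e. 89.42 dB.
Required insertion loss = 92.4 − 89.42 = 2.98 dB.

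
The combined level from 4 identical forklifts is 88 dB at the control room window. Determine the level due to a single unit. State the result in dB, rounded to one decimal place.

82.0 dB

Dividing the total intensity by 4 lowers the level by 10·log₁₀ 4 = 6.021 dB: L₁ = 88 − 6.021.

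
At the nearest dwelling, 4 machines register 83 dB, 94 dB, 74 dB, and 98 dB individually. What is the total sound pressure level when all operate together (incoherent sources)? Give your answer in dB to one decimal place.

99.6 dB

For uncorrelated sources the intensities add, so convert each level to linear form, sum, and take 10·log₁₀ of the total.
Σ 10^(L/10) = 10^(83/10) + 10^(94/10) + 10^(74/10) + 10^(98/10) = 9.046e+09.
L_total = 10·log₁₀(9.046e+09) = 99.56 dB.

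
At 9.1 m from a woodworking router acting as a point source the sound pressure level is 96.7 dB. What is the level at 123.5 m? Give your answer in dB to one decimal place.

74.0 dB

For a point source, L₂ = L₁ − 20·log₁₀(r₂/r₁).
L₂ = 96.7 − 20·log₁₀(123.5/9.1) = 96.7 − 22.653 = 74.05 dB.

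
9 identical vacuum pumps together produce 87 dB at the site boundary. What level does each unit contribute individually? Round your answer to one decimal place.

77.5 dB

Dividing the total intensity by 9 lowers the level by 10·log₁₀ 9 = 9.542 dB: L₁ = 87 − 9.542.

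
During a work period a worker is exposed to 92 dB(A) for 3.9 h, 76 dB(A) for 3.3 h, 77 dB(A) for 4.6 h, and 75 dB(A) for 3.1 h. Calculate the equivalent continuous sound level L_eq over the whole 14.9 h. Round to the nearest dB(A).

86 dB(A)

Weight each interval's intensity by its duration and average over T = 14.9 h:
Σ tᵢ·10^(Lᵢ/10) = 3.9·10^(92/10) + 3.3·10^(76/10) + 4.6·10^(77/10) + 3.1·10^(75/10) = 6.641e+09.
L_eq = 10·log₁₀(6.641e+09/14.9) = 86.49 dB(A).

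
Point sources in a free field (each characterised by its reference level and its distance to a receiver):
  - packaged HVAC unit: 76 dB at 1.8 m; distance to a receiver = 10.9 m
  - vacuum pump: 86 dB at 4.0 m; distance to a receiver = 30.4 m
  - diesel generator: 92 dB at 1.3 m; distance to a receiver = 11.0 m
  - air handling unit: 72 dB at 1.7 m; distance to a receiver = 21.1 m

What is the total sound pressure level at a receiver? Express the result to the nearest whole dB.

First find each source's level at the receiver (point-source: −20·log₁₀(r/r_ref)), then combine on an intensity basis.
packaged HVAC unit: 76 − 20·log₁₀(10.9/1.8) = 76 − 15.64 = 60.36 dB.
vacuum pump: 86 − 20·log₁₀(30.4/4.0) = 86 − 17.62 = 68.38 dB.
diesel generator: 92 − 20·log₁₀(11.0/1.3) = 92 − 18.55 = 73.45 dB.
air handling unit: 72 − 20·log₁₀(21.1/1.7) = 72 − 21.88 = 50.12 dB.
Σ 10^(L/10) = 3.022e+07 → L_total = 10·log₁₀(3.022e+07) = 74.80 dB.

75 dB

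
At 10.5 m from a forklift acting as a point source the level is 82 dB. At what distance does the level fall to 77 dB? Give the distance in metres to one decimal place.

The 5.0 dB drop corresponds to a distance ratio of 10^(5.0/20) for a point source.
r₂ = 10.5·10^((82−77)/20) = 10.5·10^(5.0/20) = 18.67 m.

18.7 m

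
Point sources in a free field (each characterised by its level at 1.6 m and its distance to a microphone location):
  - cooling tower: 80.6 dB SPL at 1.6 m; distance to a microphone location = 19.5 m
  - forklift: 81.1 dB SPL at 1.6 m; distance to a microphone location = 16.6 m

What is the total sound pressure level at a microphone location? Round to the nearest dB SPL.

Apply inverse-square spreading to bring every level to the receiver, then sum 10^(L/10).
cooling tower: 80.6 − 20·log₁₀(19.5/1.6) = 80.6 − 21.72 = 58.88 dB SPL.
forklift: 81.1 − 20·log₁₀(16.6/1.6) = 81.1 − 20.32 = 60.78 dB SPL.
Σ 10^(L/10) = 1.970e+06 → L_total = 10·log₁₀(1.970e+06) = 62.94 dB SPL.

63 dB SPL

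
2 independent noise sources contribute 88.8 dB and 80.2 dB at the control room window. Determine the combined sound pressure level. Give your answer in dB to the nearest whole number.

89 dB

For uncorrelated sources the intensities add, so convert each level to linear form, sum, and take 10·log₁₀ of the total.
Σ 10^(L/10) = 10^(88.8/10) + 10^(80.2/10) = 8.633e+08.
L_total = 10·log₁₀(8.633e+08) = 89.36 dB.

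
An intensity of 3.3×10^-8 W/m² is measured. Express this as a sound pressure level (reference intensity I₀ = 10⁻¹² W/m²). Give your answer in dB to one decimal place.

I/I₀ = 3.3×10^-8/10⁻¹² = 3.3×10^4, and L = 10·log₁₀(I/I₀).
L = 10·(0.5185 + 4) = 45.19 dB.

45.2 dB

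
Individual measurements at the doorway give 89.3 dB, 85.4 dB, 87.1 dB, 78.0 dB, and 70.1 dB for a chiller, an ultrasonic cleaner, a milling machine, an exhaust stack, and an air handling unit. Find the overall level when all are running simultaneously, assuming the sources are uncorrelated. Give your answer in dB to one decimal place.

For uncorrelated sources the intensities add, so convert each level to linear form, sum, and take 10·log₁₀ of the total.
Σ 10^(L/10) = 10^(89.3/10) + 10^(85.4/10) + 10^(87.1/10) + 10^(78.0/10) + 10^(70.1/10) = 1.784e+09.
L_total = 10·log₁₀(1.784e+09) = 92.51 dB.

92.5 dB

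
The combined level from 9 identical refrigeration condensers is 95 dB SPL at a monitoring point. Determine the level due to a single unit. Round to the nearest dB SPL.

For N identical incoherent sources L_total = L₁ + 10·log₁₀ N, so L₁ = 95 − 10·log₁₀(9) = 95 − 9.542.

85 dB SPL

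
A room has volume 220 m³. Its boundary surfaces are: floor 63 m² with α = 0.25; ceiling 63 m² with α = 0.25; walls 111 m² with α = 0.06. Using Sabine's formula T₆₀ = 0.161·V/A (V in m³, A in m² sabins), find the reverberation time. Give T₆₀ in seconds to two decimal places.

0.93 s

Summing Sᵢαᵢ: 63·0.25 + 63·0.25 + 111·0.06 = 38.16 m².
T₆₀ = 0.161 × 220 / 38.16 = 0.928 s.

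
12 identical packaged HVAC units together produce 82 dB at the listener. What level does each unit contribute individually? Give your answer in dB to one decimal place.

71.2 dB

For N identical incoherent sources L_total = L₁ + 10·log₁₀ N, so L₁ = 82 − 10·log₁₀(12) = 82 − 10.792.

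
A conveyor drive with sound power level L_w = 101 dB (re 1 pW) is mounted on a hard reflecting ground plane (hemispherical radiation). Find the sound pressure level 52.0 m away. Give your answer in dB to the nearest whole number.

59 dB

The power spreads over a hemisphere of area 2π·r², so L_p = L_w − 10·log₁₀(2π·r²).
2π·r² = 1.699e+04 m², 10·log₁₀ of that is 42.302 dB.
L_p = 101 − 42.302 = 58.70 dB.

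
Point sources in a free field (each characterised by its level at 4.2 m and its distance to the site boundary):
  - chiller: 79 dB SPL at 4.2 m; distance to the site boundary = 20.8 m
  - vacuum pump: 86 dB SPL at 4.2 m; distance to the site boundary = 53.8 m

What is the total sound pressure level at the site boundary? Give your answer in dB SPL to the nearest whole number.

Apply inverse-square spreading to bring every level to the receiver, then sum 10^(L/10).
chiller: 79 − 20·log₁₀(20.8/4.2) = 79 − 13.90 = 65.10 dB SPL.
vacuum pump: 86 − 20·log₁₀(53.8/4.2) = 86 − 22.15 = 63.85 dB SPL.
Σ 10^(L/10) = 5.665e+06 → L_total = 10·log₁₀(5.665e+06) = 67.53 dB SPL.

68 dB SPL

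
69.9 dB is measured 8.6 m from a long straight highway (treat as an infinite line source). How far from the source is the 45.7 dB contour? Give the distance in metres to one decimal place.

Line-source spreading drops the level by 10·log₁₀(r₂/r₁); inverting, r₂/r₁ = 10^(ΔL/10).
r₂ = 8.6·10^((69.9−45.7)/10) = 8.6·10^(24.2/10) = 2262.03 m.

2262.0 m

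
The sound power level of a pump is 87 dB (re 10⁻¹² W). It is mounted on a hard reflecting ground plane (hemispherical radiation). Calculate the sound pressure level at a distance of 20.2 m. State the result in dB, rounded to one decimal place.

Free-field hemispherical radiation: L_p = L_w − 10·log₁₀(2π·r²), r = 20.2 m.
2π·r² = 2564 m², 10·log₁₀ of that is 34.089 dB.
L_p = 87 − 34.089 = 52.91 dB.

52.9 dB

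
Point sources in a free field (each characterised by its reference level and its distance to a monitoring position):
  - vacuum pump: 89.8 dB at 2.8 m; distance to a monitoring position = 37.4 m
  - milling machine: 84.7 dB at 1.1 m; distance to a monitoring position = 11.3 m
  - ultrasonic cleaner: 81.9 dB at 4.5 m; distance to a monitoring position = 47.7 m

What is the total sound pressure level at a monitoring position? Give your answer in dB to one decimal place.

69.8 dB

First find each source's level at the receiver (point-source: −20·log₁₀(r/r_ref)), then combine on an intensity basis.
vacuum pump: 89.8 − 20·log₁₀(37.4/2.8) = 89.8 − 22.51 = 67.29 dB.
milling machine: 84.7 − 20·log₁₀(11.3/1.1) = 84.7 − 20.23 = 64.47 dB.
ultrasonic cleaner: 81.9 − 20·log₁₀(47.7/4.5) = 81.9 − 20.51 = 61.39 dB.
Σ 10^(L/10) = 9.528e+06 → L_total = 10·log₁₀(9.528e+06) = 69.79 dB.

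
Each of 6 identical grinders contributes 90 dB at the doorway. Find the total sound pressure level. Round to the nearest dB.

98 dB

N identical incoherent sources raise the level by 10·log₁₀ N.
L_total = 90 + 10·log₁₀(6) = 90 + 7.782 = 97.78 dB.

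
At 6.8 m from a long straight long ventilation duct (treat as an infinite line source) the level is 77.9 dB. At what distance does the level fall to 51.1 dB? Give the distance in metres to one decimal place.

The 26.8 dB drop corresponds to a distance ratio of 10^(26.8/10) for a line source.
r₂ = 6.8·10^((77.9−51.1)/10) = 6.8·10^(26.8/10) = 3254.68 m.

3254.7 m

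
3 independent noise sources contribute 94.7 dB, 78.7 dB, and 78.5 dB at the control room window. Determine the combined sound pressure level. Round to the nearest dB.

Incoherent sources combine by intensity addition: L_total = 10·log₁₀(Σ 10^(L_i/10)).
Σ 10^(L/10) = 10^(94.7/10) + 10^(78.7/10) + 10^(78.5/10) = 3.096e+09.
L_total = 10·log₁₀(3.096e+09) = 94.91 dB.

95 dB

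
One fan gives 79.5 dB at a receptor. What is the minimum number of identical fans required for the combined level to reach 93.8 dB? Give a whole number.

The shortfall is 93.8 − 79.5 = 14.3 dB, and N units add 10·log₁₀ N, so need 10·log₁₀ N ≥ 14.3.
N ≥ 10^(14.3/10) = 26.915, so N = 27.

27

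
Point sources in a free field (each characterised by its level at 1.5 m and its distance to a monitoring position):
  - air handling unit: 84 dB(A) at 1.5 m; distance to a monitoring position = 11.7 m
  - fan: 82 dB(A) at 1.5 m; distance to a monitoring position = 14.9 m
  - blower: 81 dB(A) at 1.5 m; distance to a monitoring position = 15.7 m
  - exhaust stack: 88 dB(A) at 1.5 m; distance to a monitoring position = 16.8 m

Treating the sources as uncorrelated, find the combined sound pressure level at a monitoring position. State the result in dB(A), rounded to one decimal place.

70.8 dB(A)

First find each source's level at the receiver (point-source: −20·log₁₀(r/r_ref)), then combine on an intensity basis.
air handling unit: 84 − 20·log₁₀(11.7/1.5) = 84 − 17.84 = 66.16 dB(A).
fan: 82 − 20·log₁₀(14.9/1.5) = 82 − 19.94 = 62.06 dB(A).
blower: 81 − 20·log₁₀(15.7/1.5) = 81 − 20.40 = 60.60 dB(A).
exhaust stack: 88 − 20·log₁₀(16.8/1.5) = 88 − 20.98 = 67.02 dB(A).
Σ 10^(L/10) = 1.191e+07 → L_total = 10·log₁₀(1.191e+07) = 70.76 dB(A).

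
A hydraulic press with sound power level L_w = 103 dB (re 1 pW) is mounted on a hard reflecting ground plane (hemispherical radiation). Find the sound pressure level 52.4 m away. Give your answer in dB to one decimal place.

60.6 dB

Free-field hemispherical radiation: L_p = L_w − 10·log₁₀(2π·r²), r = 52.4 m.
2π·r² = 1.725e+04 m², 10·log₁₀ of that is 42.368 dB.
L_p = 103 − 42.368 = 60.63 dB.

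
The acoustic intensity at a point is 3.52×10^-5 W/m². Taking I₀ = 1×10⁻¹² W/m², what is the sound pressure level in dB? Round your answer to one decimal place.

75.5 dB

L = 10·log₁₀(I/I₀) = 10·log₁₀(3.52×10^-5/10⁻¹²) = 10·log₁₀(3.52×10^7).
L = 10·(0.5465 + 7) = 75.47 dB.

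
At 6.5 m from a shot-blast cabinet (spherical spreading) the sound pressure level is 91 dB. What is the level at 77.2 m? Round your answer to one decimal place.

69.5 dB

For a point source, L₂ = L₁ − 20·log₁₀(r₂/r₁).
L₂ = 91 − 20·log₁₀(77.2/6.5) = 91 − 21.494 = 69.51 dB.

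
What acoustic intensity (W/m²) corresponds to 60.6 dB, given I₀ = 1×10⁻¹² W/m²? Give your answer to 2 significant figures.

I/I₀ = 10^(60.6/10) = 1.148e+06, so I = 1.148e+06 × 10⁻¹² W/m².

1.1e-06 W/m²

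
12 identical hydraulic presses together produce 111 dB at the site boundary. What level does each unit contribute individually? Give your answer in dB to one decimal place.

100.2 dB

For N identical incoherent sources L_total = L₁ + 10·log₁₀ N, so L₁ = 111 − 10·log₁₀(12) = 111 − 10.792.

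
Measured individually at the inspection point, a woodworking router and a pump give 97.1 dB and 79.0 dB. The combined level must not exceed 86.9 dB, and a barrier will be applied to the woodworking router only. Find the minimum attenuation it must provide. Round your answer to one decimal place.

Everything except the woodworking router sums to 10^(79.0/10) = 7.943e+07 in linear terms, 79.00 dB.
The limit corresponds to 10^(86.9/10) = 4.898e+08; subtracting the fixed part leaves 4.103e+08 for the woodworking router, i.e. 86.13 dB.
So the woodworking router must be reduced from 97.1 to 86.13 dB: IL = 10.97 dB.

11.0 dB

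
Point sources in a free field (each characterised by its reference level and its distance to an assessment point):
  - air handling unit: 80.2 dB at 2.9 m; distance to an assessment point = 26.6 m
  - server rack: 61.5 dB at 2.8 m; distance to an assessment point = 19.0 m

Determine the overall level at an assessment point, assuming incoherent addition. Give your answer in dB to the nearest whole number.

61 dB

Propagate each source to the receiver with L = L_ref − 20·log₁₀(r/r_ref), then add intensities.
air handling unit: 80.2 − 20·log₁₀(26.6/2.9) = 80.2 − 19.25 = 60.95 dB.
server rack: 61.5 − 20·log₁₀(19.0/2.8) = 61.5 − 16.63 = 44.87 dB.
Σ 10^(L/10) = 1.275e+06 → L_total = 10·log₁₀(1.275e+06) = 61.06 dB.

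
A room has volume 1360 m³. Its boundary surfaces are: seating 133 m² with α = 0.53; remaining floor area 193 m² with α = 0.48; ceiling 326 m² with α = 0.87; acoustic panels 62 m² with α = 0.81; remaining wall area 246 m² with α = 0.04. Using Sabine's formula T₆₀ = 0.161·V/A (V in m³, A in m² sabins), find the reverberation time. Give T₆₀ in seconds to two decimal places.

0.43 s

A = Σ Sᵢαᵢ = 133·0.53 + 193·0.48 + 326·0.87 + 62·0.81 + 246·0.04 = 506.81 m².
T₆₀ = 0.161 × 1360 / 506.81 = 0.432 s.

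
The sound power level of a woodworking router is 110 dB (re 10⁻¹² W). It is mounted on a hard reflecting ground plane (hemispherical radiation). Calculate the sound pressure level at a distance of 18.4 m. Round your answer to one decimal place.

Free-field hemispherical radiation: L_p = L_w − 10·log₁₀(2π·r²), r = 18.4 m.
2π·r² = 2127 m², 10·log₁₀ of that is 33.278 dB.
L_p = 110 − 33.278 = 76.72 dB.

76.7 dB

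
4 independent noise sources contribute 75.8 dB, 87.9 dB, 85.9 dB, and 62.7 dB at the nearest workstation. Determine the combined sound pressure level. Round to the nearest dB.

For uncorrelated sources the intensities add, so convert each level to linear form, sum, and take 10·log₁₀ of the total.
Σ 10^(L/10) = 10^(75.8/10) + 10^(87.9/10) + 10^(85.9/10) + 10^(62.7/10) = 1.046e+09.
L_total = 10·log₁₀(1.046e+09) = 90.19 dB.

90 dB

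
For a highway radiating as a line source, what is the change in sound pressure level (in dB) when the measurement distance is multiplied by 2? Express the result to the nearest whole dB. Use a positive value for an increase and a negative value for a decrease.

-3 dB

A line source loses 3 dB per doubling of distance; generally ΔL = −10·log₁₀(r₂/r₁).
ΔL = −10·log₁₀(2) = -3.01 dB.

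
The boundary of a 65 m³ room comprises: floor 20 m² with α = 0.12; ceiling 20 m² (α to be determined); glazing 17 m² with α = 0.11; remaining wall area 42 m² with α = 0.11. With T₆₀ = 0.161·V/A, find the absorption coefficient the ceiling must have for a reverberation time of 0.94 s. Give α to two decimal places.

A = 0.161·V/T₆₀ = 0.161·65/0.94 = 11.13 m² sabins.
Absorption from the other surfaces = 20·0.12 + 17·0.11 + 42·0.11 = 8.89 m², so the ceiling must supply 2.24 m² over 20 m².
α = 2.24/20 = 0.112.

0.11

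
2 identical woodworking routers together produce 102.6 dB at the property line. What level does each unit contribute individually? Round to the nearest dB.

100 dB

Dividing the total intensity by 2 lowers the level by 10·log₁₀ 2 = 3.010 dB: L₁ = 102.6 − 3.010.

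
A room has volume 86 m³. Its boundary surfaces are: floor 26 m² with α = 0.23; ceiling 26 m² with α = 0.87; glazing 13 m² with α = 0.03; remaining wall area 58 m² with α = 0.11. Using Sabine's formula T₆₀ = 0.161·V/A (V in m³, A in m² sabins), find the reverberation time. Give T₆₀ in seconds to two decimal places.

0.39 s

A = Σ Sᵢαᵢ = 26·0.23 + 26·0.87 + 13·0.03 + 58·0.11 = 35.37 m².
T₆₀ = 0.161·V/A = 0.161·86/35.37 = 0.391 s.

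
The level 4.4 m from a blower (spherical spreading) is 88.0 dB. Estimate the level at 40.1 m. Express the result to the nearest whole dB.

Point-source attenuation: ΔL = 20·log₁₀(r₂/r₁) = 20·log₁₀(40.1/4.4) = 19.194 dB.
L₂ = 88.0 − 20·log₁₀(40.1/4.4) = 88.0 − 19.194 = 68.81 dB.

69 dB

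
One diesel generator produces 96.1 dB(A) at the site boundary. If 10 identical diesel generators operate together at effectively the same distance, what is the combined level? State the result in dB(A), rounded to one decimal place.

N identical incoherent sources raise the level by 10·log₁₀ N.
L_total = 96.1 + 10·log₁₀(10) = 96.1 + 10.000 = 106.10 dB(A).

106.1 dB(A)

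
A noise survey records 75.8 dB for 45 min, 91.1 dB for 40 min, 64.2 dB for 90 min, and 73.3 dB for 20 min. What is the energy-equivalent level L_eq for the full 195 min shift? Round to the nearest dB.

84 dB

The energy average is taken in the linear domain: L_eq = 10·log₁₀[(Σ tᵢ·10^(Lᵢ/10))/T], T = 195 min.
Σ tᵢ·10^(Lᵢ/10) = 45·10^(75.8/10) + 40·10^(91.1/10) + 90·10^(64.2/10) + 20·10^(73.3/10) = 5.391e+10.
L_eq = 10·log₁₀(5.391e+10/195) = 84.42 dB.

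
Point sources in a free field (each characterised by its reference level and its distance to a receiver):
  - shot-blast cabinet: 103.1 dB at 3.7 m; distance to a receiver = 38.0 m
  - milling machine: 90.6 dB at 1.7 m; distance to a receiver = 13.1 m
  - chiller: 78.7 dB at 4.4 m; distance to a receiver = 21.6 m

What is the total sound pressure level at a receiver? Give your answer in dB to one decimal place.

Apply inverse-square spreading to bring every level to the receiver, then sum 10^(L/10).
shot-blast cabinet: 103.1 − 20·log₁₀(38.0/3.7) = 103.1 − 20.23 = 82.87 dB.
milling machine: 90.6 − 20·log₁₀(13.1/1.7) = 90.6 − 17.74 = 72.86 dB.
chiller: 78.7 − 20·log₁₀(21.6/4.4) = 78.7 − 13.82 = 64.88 dB.
Σ 10^(L/10) = 2.160e+08 → L_total = 10·log₁₀(2.160e+08) = 83.34 dB.

83.3 dB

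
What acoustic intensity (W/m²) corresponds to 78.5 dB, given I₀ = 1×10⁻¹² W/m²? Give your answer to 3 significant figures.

L = 10·log₁₀(I/I₀) ⇒ I = I₀·10^(L/10) = 10⁻¹² × 10^7.85.

7.08e-05 W/m²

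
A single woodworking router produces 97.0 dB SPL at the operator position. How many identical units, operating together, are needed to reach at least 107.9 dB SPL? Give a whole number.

Need L₁ + 10·log₁₀ N ≥ 107.9, i.e. log₁₀ N ≥ 1.09.
N ≥ 10^(10.9/10) = 12.303, so N = 13.

13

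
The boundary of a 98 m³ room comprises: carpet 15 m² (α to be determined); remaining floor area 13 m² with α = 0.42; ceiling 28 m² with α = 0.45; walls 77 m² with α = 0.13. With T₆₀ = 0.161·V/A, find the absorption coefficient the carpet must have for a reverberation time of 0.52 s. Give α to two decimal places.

Required total absorption A = 0.161·98/0.52 = 30.34 m².
Absorption from the other surfaces = 13·0.42 + 28·0.45 + 77·0.13 = 28.07 m², so the carpet must supply 2.27 m² over 15 m².
α = 2.27/15 = 0.151.

0.15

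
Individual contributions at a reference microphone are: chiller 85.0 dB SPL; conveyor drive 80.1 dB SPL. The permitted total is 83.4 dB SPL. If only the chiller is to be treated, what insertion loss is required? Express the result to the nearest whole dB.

Everything except the chiller sums to 10^(80.1/10) = 1.023e+08 in linear terms, 80.10 dB SPL.
To meet 83.4 dB SPL overall, the treated chiller may contribute at most 10^(83.4/10) − 1.023e+08 = 1.164e+08, i.e. 80.66 dB SPL.
So the chiller must be reduced from 85.0 to 80.66 dB SPL: IL = 4.34 dB.

4 dB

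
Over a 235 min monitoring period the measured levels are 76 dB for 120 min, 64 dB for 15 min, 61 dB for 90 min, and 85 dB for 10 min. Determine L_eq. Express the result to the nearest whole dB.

75 dB

L_eq = 10·log₁₀[(1/T)·Σ tᵢ·10^(Lᵢ/10)] with T = 235 min.
Σ tᵢ·10^(Lᵢ/10) = 120·10^(76/10) + 15·10^(64/10) + 90·10^(61/10) + 10·10^(85/10) = 8.091e+09.
L_eq = 10·log₁₀(8.091e+09/235) = 75.37 dB.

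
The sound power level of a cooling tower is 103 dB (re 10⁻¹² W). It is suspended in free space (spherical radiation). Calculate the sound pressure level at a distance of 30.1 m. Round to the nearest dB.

Free-field spherical radiation: L_p = L_w − 10·log₁₀(4π·r²), r = 30.1 m.
4π·r² = 1.139e+04 m², 10·log₁₀ of that is 40.563 dB.
L_p = 103 − 40.563 = 62.44 dB.

62 dB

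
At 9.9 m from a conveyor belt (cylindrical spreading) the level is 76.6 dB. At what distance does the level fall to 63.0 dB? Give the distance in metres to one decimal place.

The 13.6 dB drop corresponds to a distance ratio of 10^(13.6/10) for a line source.
r₂ = 9.9·10^((76.6−63.0)/10) = 9.9·10^(13.6/10) = 226.80 m.

226.8 m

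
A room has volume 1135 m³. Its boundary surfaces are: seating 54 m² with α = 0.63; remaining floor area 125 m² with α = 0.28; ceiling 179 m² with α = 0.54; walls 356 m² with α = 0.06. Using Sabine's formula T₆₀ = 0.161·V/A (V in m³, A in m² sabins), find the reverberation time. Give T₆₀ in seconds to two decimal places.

Total absorption A = 54·0.63 + 125·0.28 + 179·0.54 + 356·0.06 = 187.04 m² sabins.
T₆₀ = 0.161·V/A = 0.161·1135/187.04 = 0.977 s.

0.98 s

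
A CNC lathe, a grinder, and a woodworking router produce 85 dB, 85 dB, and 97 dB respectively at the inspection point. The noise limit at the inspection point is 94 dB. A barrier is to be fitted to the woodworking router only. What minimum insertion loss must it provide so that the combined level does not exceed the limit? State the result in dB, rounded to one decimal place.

4.3 dB

Everything except the woodworking router sums to 10^(85/10) + 10^(85/10) = 6.325e+08 in linear terms, 88.01 dB.
To meet 94 dB overall, the treated woodworking router may contribute at most 10^(94/10) − 6.325e+08 = 1.879e+09, i.e. 92.74 dB.
So the woodworking router must be reduced from 97 to 92.74 dB: IL = 4.26 dB.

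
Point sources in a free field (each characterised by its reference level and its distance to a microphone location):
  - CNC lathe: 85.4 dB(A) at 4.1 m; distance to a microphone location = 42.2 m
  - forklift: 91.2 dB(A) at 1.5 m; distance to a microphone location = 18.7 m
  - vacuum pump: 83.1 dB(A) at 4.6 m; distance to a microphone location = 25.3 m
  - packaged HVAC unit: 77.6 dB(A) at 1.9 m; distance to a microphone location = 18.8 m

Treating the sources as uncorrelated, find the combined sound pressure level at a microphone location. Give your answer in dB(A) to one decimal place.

First find each source's level at the receiver (point-source: −20·log₁₀(r/r_ref)), then combine on an intensity basis.
CNC lathe: 85.4 − 20·log₁₀(42.2/4.1) = 85.4 − 20.25 = 65.15 dB(A).
forklift: 91.2 − 20·log₁₀(18.7/1.5) = 91.2 − 21.92 = 69.28 dB(A).
vacuum pump: 83.1 − 20·log₁₀(25.3/4.6) = 83.1 − 14.81 = 68.29 dB(A).
packaged HVAC unit: 77.6 − 20·log₁₀(18.8/1.9) = 77.6 − 19.91 = 57.69 dB(A).
Σ 10^(L/10) = 1.909e+07 → L_total = 10·log₁₀(1.909e+07) = 72.81 dB(A).

72.8 dB(A)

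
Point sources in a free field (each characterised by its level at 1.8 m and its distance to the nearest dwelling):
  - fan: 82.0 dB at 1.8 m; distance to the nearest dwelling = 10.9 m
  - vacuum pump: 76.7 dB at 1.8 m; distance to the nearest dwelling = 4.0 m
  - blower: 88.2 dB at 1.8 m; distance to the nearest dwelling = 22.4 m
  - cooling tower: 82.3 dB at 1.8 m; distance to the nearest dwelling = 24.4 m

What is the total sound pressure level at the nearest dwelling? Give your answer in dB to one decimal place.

Apply inverse-square spreading to bring every level to the receiver, then sum 10^(L/10).
fan: 82.0 − 20·log₁₀(10.9/1.8) = 82.0 − 15.64 = 66.36 dB.
vacuum pump: 76.7 − 20·log₁₀(4.0/1.8) = 76.7 − 6.94 = 69.76 dB.
blower: 88.2 − 20·log₁₀(22.4/1.8) = 88.2 − 21.90 = 66.30 dB.
cooling tower: 82.3 − 20·log₁₀(24.4/1.8) = 82.3 − 22.64 = 59.66 dB.
Σ 10^(L/10) = 1.898e+07 → L_total = 10·log₁₀(1.898e+07) = 72.78 dB.

72.8 dB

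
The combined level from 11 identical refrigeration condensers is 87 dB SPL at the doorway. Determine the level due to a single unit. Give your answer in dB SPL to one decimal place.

76.6 dB SPL

For N identical incoherent sources L_total = L₁ + 10·log₁₀ N, so L₁ = 87 − 10·log₁₀(11) = 87 − 10.414.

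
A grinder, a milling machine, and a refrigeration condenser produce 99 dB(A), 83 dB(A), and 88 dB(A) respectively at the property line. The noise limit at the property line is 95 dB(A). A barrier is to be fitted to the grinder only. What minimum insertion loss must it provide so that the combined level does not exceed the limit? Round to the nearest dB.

5 dB

The untreated sources together contribute 10^(83/10) + 10^(88/10) = 8.305e+08, i.e. 89.19 dB(A).
To meet 95 dB(A) overall, the treated grinder may contribute at most 10^(95/10) − 8.305e+08 = 2.332e+09, i.e. 93.68 dB(A).
So the grinder must be reduced from 99 to 93.68 dB(A): IL = 5.32 dB.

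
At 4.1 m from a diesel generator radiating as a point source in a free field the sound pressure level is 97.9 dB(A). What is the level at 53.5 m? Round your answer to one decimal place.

75.6 dB(A)

Point-source attenuation: ΔL = 20·log₁₀(r₂/r₁) = 20·log₁₀(53.5/4.1) = 22.311 dB.
L₂ = 97.9 − 20·log₁₀(53.5/4.1) = 97.9 − 22.311 = 75.59 dB(A).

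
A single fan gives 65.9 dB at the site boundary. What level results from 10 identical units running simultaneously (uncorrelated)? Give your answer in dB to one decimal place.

N identical incoherent sources raise the level by 10·log₁₀ N.
L_total = 65.9 + 10·log₁₀(10) = 65.9 + 10.000 = 75.90 dB.

75.9 dB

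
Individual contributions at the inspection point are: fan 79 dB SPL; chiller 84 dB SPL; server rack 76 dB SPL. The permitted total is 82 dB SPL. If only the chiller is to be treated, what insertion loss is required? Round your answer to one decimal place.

Everything except the chiller sums to 10^(79/10) + 10^(76/10) = 1.192e+08 in linear terms, 80.76 dB SPL.
To meet 82 dB SPL overall, the treated chiller may contribute at most 10^(82/10) − 1.192e+08 = 3.925e+07, i.e. 75.94 dB SPL.
So the chiller must be reduced from 84 to 75.94 dB SPL: IL = 8.06 dB.

8.1 dB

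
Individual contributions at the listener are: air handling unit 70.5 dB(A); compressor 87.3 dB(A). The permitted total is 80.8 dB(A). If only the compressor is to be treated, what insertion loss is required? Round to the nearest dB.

Everything except the compressor sums to 10^(70.5/10) = 1.122e+07 in linear terms, 70.50 dB(A).
To meet 80.8 dB(A) overall, the treated compressor may contribute at most 10^(80.8/10) − 1.122e+07 = 1.090e+08, i.e. 80.37 dB(A).
So the compressor must be reduced from 87.3 to 80.37 dB(A): IL = 6.93 dB.

7 dB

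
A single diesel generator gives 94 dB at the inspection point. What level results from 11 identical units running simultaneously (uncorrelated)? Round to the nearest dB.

104 dB

N identical incoherent sources raise the level by 10·log₁₀ N.
L_total = 94 + 10·log₁₀(11) = 94 + 10.414 = 104.41 dB.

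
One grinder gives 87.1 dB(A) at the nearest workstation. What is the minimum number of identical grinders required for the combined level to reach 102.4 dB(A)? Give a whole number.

N identical sources give L₁ + 10·log₁₀ N, so require 10·log₁₀ N ≥ 102.4 − 87.1 = 15.3 dB.
N ≥ 10^(15.3/10) = 33.884, so N = 34.

34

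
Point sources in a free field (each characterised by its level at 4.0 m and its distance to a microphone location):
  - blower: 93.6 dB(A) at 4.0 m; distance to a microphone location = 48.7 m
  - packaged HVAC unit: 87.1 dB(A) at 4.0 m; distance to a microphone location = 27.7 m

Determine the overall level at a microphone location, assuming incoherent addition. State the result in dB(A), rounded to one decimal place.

Apply inverse-square spreading to bring every level to the receiver, then sum 10^(L/10).
blower: 93.6 − 20·log₁₀(48.7/4.0) = 93.6 − 21.71 = 71.89 dB(A).
packaged HVAC unit: 87.1 − 20·log₁₀(27.7/4.0) = 87.1 − 16.81 = 70.29 dB(A).
Σ 10^(L/10) = 2.615e+07 → L_total = 10·log₁₀(2.615e+07) = 74.17 dB(A).

74.2 dB(A)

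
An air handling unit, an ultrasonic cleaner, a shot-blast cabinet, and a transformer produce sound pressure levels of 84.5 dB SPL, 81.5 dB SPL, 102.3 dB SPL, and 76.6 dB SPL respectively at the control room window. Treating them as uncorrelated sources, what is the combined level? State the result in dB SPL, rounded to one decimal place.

102.4 dB SPL

For uncorrelated sources the intensities add, so convert each level to linear form, sum, and take 10·log₁₀ of the total.
Σ 10^(L/10) = 10^(84.5/10) + 10^(81.5/10) + 10^(102.3/10) + 10^(76.6/10) = 1.745e+10.
L_total = 10·log₁₀(1.745e+10) = 102.42 dB SPL.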